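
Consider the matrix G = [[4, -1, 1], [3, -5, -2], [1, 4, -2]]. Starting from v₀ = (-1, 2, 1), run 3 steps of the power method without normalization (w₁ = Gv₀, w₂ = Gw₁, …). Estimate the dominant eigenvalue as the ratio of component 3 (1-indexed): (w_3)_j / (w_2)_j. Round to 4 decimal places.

-4.6667

w1 = Gv₀ = (4·(-1) + (-1)·2 + 1·1; 3·(-1) + (-5)·2 + (-2)·1; 1·(-1) + 4·2 + (-2)·1) = (-5, -15, 5)
w2 = Gw1 = (4·(-5) + (-1)·(-15) + 1·5; 3·(-5) + (-5)·(-15) + (-2)·5; 1·(-5) + 4·(-15) + (-2)·5) = (0, 50, -75)
w3 = Gw2 = (-125, -100, 350)
Ratio at component: 350 / -75 = -4.6667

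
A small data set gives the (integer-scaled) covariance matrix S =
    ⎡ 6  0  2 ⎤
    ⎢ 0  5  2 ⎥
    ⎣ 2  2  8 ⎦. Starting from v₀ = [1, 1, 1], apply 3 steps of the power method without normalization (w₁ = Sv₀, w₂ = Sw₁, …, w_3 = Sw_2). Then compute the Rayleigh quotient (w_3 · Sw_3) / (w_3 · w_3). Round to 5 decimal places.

λ ≈ 9.85723

w1 = Sv₀ = (8, 7, 12)
w2 = Sw1 = (72, 59, 126)
w3 = Sw2 = (684, 547, 1270)
Sw3 = (6644, 5275, 12622)
w3·Sw3 = 684·6644 + 547·5275 + 1270·12622 = 23459861; w3·w3 = 684·684 + 547·547 + 1270·1270 = 2379965
λ ≈ 23459861/2379965 = 9.85723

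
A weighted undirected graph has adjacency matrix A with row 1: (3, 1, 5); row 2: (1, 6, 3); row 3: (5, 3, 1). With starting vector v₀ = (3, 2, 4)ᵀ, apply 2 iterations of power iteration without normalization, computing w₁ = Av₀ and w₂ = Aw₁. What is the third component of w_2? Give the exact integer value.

261

w1 = Av₀ = (3·3 + 1·2 + 5·4; 1·3 + 6·2 + 3·4; 5·3 + 3·2 + 1·4) = (31, 27, 25)
w2 = Aw1 = (3·31 + 1·27 + 5·25; 1·31 + 6·27 + 3·25; 5·31 + 3·27 + 1·25) = (245, 268, 261)
The requested component of w2 is 261.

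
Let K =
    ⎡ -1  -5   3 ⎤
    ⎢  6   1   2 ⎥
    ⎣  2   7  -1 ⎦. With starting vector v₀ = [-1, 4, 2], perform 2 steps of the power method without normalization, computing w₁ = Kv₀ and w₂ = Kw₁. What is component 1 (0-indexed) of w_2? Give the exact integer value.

w1 = Kv₀ = ((-1)·(-1) + (-5)·4 + 3·2; 6·(-1) + 1·4 + 2·2; 2·(-1) + 7·4 + (-1)·2) = (-13, 2, 24)
w2 = Kw1 = ((-1)·(-13) + (-5)·2 + 3·24; 6·(-13) + 1·2 + 2·24; 2·(-13) + 7·2 + (-1)·24) = (75, -28, -36)
The requested component of w2 is -28.

-28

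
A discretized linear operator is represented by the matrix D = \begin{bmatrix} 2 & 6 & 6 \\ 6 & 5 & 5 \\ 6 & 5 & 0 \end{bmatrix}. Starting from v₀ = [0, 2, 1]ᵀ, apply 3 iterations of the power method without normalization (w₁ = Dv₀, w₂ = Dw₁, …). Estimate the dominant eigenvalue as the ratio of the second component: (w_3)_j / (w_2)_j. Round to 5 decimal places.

λ ≈ 13.71674

w1 = Dv₀ = (2·0 + 6·2 + 6·1; 6·0 + 5·2 + 5·1; 6·0 + 5·2 + 0·1) = (18, 15, 10)
w2 = Dw1 = (2·18 + 6·15 + 6·10; 6·18 + 5·15 + 5·10; 6·18 + 5·15 + 0·10) = (186, 233, 183)
w3 = Dw2 = (2868, 3196, 2281)
Ratio at component: 3196 / 233 = 13.71674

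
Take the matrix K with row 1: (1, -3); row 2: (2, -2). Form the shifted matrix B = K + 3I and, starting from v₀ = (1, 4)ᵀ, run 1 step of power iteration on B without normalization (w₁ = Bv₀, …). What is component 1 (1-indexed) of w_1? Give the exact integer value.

-8

B = K + 3I has rows (4, -3); (2, 1)
w1 = Bv₀ = (4·1 + (-3)·4; 2·1 + 1·4) = (-8, 6)
Requested component of w1: -8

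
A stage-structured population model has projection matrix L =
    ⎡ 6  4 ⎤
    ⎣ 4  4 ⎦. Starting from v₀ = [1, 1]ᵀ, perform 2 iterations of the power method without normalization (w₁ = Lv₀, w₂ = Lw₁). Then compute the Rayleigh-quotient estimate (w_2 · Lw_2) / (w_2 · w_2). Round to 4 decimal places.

λ ≈ 9.1231

w1 = Lv₀ = (6·1 + 4·1; 4·1 + 4·1) = (10, 8)
w2 = Lw1 = (6·10 + 4·8; 4·10 + 4·8) = (92, 72)
Lw2 = (840, 656)
w2·Lw2 = 92·840 + 72·656 = 124512; w2·w2 = 92·92 + 72·72 = 13648
λ ≈ 124512/13648 = 9.1231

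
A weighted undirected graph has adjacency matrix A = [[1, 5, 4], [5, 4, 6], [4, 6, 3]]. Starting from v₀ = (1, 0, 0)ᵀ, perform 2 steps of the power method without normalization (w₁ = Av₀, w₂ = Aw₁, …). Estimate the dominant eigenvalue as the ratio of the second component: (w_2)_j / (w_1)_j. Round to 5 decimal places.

λ ≈ 9.80000

w1 = Av₀ = (1·1 + 5·0 + 4·0; 5·1 + 4·0 + 6·0; 4·1 + 6·0 + 3·0) = (1, 5, 4)
w2 = Aw1 = (1·1 + 5·5 + 4·4; 5·1 + 4·5 + 6·4; 4·1 + 6·5 + 3·4) = (42, 49, 46)
Ratio at component: 49 / 5 = 9.80000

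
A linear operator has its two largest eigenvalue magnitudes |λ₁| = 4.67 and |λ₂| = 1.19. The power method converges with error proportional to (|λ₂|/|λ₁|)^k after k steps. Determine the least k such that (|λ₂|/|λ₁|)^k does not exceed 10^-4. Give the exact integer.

7

|λ₂/λ₁| = 1.19/4.67 = 0.25482
Need k ≥ ln(10^-4) / ln(0.25482) = -9.2103 / -1.3672 ≈ 6.737
Smallest integer k satisfying the bound: 7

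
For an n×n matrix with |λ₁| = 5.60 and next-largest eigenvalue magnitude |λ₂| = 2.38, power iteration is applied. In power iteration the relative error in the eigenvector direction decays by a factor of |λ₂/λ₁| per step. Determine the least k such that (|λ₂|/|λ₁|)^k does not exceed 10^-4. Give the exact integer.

11

|λ₂/λ₁| = 2.38/5.60 = 0.42500
Need k ≥ ln(10^-4) / ln(0.42500) = -9.2103 / -0.8557 ≈ 10.764
Smallest integer k satisfying the bound: 11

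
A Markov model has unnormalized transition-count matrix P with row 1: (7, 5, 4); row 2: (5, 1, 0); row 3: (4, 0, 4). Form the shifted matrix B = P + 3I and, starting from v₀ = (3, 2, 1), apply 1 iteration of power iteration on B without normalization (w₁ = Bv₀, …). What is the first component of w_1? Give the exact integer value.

44

B = P + 3I has rows (10, 5, 4); (5, 4, 0); (4, 0, 7)
w1 = Bv₀ = (44, 23, 19)
Requested component of w1: 44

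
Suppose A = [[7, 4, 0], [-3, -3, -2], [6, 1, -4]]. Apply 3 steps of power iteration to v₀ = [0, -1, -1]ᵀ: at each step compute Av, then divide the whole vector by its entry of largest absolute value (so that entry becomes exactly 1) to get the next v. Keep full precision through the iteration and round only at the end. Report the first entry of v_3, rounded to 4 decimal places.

-0.8142

Av0 = (-4.00000, 5.00000, 3.00000); divide by 5.00000 → v1 = (-0.80000, 1.00000, 0.60000)
Av1 = (-1.60000, -1.80000, -6.20000); divide by -6.20000 → v2 = (0.25806, 0.29032, 1.00000)
Av2 = (2.96774, -3.64516, -2.16129); divide by -3.64516 → v3 = (-0.81416, 1.00000, 0.59292)
Requested entry of v3: -92/113 = -0.8142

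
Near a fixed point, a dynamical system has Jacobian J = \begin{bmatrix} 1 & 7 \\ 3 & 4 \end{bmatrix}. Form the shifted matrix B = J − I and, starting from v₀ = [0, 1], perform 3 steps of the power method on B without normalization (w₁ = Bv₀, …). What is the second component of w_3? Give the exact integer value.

153

B = J − I has rows (0, 7); (3, 3)
w1 = Bv₀ = (7, 3)
w2 = Bw1 = (21, 30)
w3 = Bw2 = (210, 153)
Requested component of w3: 153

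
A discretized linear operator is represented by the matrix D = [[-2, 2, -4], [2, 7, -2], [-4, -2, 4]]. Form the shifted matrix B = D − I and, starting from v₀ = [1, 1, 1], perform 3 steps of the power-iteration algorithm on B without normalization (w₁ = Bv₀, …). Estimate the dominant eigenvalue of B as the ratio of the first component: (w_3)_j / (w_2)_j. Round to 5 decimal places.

B = D − I has rows (-3, 2, -4); (2, 6, -2); (-4, -2, 3)
w1 = Bv₀ = ((-3)·1 + 2·1 + (-4)·1; 2·1 + 6·1 + (-2)·1; (-4)·1 + (-2)·1 + 3·1) = (-5, 6, -3)
w2 = Bw1 = ((-3)·(-5) + 2·6 + (-4)·(-3); 2·(-5) + 6·6 + (-2)·(-3); (-4)·(-5) + (-2)·6 + 3·(-3)) = (39, 32, -1)
w3 = Bw2 = (-49, 272, -223)
Ratio: -49/39 = -1.25641

-1.25641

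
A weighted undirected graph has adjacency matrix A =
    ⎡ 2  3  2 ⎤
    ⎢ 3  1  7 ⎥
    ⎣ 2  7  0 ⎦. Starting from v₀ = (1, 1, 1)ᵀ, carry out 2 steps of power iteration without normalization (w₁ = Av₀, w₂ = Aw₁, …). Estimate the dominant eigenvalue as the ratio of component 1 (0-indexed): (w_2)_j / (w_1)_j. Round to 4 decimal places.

w1 = Av₀ = (2·1 + 3·1 + 2·1; 3·1 + 1·1 + 7·1; 2·1 + 7·1 + 0·1) = (7, 11, 9)
w2 = Aw1 = (2·7 + 3·11 + 2·9; 3·7 + 1·11 + 7·9; 2·7 + 7·11 + 0·9) = (65, 95, 91)
Ratio at component: 95 / 11 = 8.6364

8.6364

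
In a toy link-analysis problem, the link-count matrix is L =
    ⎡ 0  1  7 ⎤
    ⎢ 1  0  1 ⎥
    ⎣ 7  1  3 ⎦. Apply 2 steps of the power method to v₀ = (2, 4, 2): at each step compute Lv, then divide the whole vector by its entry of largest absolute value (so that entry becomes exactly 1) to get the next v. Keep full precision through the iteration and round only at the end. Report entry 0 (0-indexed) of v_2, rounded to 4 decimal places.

0.8515

Lv0 = (18.00000, 4.00000, 24.00000); divide by 24.00000 → v1 = (0.75000, 0.16667, 1.00000)
Lv1 = (7.16667, 1.75000, 8.41667); divide by 8.41667 → v2 = (0.85149, 0.20792, 1.00000)
Requested entry of v2: 172/202 = 0.8515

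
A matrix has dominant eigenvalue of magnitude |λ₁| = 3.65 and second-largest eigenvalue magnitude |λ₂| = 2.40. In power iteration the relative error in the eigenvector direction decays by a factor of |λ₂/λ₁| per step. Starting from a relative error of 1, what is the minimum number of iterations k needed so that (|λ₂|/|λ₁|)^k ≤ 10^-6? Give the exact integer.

|λ₂/λ₁| = 2.40/3.65 = 0.65753
Need k ≥ ln(10^-6) / ln(0.65753) = -13.8155 / -0.4193 ≈ 32.952
Smallest integer k satisfying the bound: 33

33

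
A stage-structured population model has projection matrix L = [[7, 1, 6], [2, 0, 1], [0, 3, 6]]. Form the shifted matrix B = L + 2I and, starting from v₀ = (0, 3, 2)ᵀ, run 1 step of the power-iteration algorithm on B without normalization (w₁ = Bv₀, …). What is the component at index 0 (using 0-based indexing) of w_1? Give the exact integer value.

15

B = L + 2I has rows (9, 1, 6); (2, 2, 1); (0, 3, 8)
w1 = Bv₀ = (9·0 + 1·3 + 6·2; 2·0 + 2·3 + 1·2; 0·0 + 3·3 + 8·2) = (15, 8, 25)
Requested component of w1: 15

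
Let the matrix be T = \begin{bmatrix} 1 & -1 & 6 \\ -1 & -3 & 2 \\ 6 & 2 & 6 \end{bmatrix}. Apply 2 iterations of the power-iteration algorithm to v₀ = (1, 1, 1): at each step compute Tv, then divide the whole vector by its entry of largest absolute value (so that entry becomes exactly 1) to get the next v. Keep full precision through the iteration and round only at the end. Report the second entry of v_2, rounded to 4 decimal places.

Tv0 = (6.00000, -2.00000, 14.00000); divide by 14.00000 → v1 = (0.42857, -0.14286, 1.00000)
Tv1 = (6.57143, 2.00000, 8.28571); divide by 8.28571 → v2 = (0.79310, 0.24138, 1.00000)
Requested entry of v2: 28/116 = 0.2414

0.2414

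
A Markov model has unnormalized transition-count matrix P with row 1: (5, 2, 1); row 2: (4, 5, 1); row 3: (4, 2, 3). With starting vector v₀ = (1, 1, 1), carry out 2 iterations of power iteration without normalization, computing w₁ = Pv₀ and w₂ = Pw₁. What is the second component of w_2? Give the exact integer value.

w1 = Pv₀ = (5·1 + 2·1 + 1·1; 4·1 + 5·1 + 1·1; 4·1 + 2·1 + 3·1) = (8, 10, 9)
w2 = Pw1 = (5·8 + 2·10 + 1·9; 4·8 + 5·10 + 1·9; 4·8 + 2·10 + 3·9) = (69, 91, 79)
The requested component of w2 is 91.

91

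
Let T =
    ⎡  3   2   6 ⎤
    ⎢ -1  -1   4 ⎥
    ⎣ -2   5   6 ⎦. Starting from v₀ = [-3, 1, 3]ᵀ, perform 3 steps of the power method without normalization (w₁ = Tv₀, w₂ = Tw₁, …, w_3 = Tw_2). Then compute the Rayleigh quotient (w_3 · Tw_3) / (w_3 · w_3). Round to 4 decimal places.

w1 = Tv₀ = (3·(-3) + 2·1 + 6·3; (-1)·(-3) + (-1)·1 + 4·3; (-2)·(-3) + 5·1 + 6·3) = (11, 14, 29)
w2 = Tw1 = (3·11 + 2·14 + 6·29; (-1)·11 + (-1)·14 + 4·29; (-2)·11 + 5·14 + 6·29) = (235, 91, 222)
w3 = Tw2 = (2219, 562, 1317)
Tw3 = (15683, 2487, 6274)
w3·Tw3 = 2219·15683 + 562·2487 + 1317·6274 = 44461129; w3·w3 = 2219·2219 + 562·562 + 1317·1317 = 6974294
λ ≈ 44461129/6974294 = 6.3750

λ ≈ 6.3750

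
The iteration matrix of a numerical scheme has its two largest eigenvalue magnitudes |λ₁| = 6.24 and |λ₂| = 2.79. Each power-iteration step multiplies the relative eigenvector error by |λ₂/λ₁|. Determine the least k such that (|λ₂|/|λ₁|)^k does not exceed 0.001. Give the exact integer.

9

|λ₂/λ₁| = 2.79/6.24 = 0.44712
Need k ≥ ln(0.001) / ln(0.44712) = -6.9078 / -0.8049 ≈ 8.582
Smallest integer k satisfying the bound: 9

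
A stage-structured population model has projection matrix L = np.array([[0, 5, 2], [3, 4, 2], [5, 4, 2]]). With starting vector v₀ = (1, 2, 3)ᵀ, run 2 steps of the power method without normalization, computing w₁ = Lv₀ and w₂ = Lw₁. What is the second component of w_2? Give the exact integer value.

154

w1 = Lv₀ = (0·1 + 5·2 + 2·3; 3·1 + 4·2 + 2·3; 5·1 + 4·2 + 2·3) = (16, 17, 19)
w2 = Lw1 = (0·16 + 5·17 + 2·19; 3·16 + 4·17 + 2·19; 5·16 + 4·17 + 2·19) = (123, 154, 186)
The requested component of w2 is 154.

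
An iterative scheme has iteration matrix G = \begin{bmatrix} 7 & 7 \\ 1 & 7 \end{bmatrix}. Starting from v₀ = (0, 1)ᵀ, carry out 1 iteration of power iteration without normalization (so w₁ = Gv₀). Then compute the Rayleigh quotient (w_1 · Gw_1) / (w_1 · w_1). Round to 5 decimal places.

11.00000

w1 = Gv₀ = (7·0 + 7·1; 1·0 + 7·1) = (7, 7)
Gw1 = (98, 56)
w1·Gw1 = 7·98 + 7·56 = 1078; w1·w1 = 7·7 + 7·7 = 98
λ ≈ 1078/98 = 11.00000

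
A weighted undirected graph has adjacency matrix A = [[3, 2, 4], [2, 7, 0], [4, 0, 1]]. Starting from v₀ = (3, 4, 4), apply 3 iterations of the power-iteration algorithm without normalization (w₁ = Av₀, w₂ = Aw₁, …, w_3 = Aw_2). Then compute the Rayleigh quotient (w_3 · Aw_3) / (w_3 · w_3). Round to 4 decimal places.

w1 = Av₀ = (3·3 + 2·4 + 4·4; 2·3 + 7·4 + 0·4; 4·3 + 0·4 + 1·4) = (33, 34, 16)
w2 = Aw1 = (3·33 + 2·34 + 4·16; 2·33 + 7·34 + 0·16; 4·33 + 0·34 + 1·16) = (231, 304, 148)
w3 = Aw2 = (1893, 2590, 1072)
Aw3 = (15147, 21916, 8644)
w3·Aw3 = 1893·15147 + 2590·21916 + 1072·8644 = 94702079; w3·w3 = 1893·1893 + 2590·2590 + 1072·1072 = 11440733
λ ≈ 94702079/11440733 = 8.2776

8.2776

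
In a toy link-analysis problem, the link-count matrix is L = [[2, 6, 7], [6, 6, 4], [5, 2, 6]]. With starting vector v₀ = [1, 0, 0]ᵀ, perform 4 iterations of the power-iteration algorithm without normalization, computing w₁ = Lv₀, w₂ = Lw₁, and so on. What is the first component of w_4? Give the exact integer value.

14001

w1 = Lv₀ = (2·1 + 6·0 + 7·0; 6·1 + 6·0 + 4·0; 5·1 + 2·0 + 6·0) = (2, 6, 5)
w2 = Lw1 = (2·2 + 6·6 + 7·5; 6·2 + 6·6 + 4·5; 5·2 + 2·6 + 6·5) = (75, 68, 52)
w3 = Lw2 = (922, 1066, 823)
w4 = Lw3 = (14001, 15220, 11680)
The requested component of w4 is 14001.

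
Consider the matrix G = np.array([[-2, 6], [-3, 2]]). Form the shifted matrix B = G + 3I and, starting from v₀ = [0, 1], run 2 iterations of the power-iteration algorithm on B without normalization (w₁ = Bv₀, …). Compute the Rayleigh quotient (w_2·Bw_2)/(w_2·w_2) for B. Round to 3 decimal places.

μ ≈ 1.708

B = G + 3I has rows (1, 6); (-3, 5)
w1 = Bv₀ = (1·0 + 6·1; (-3)·0 + 5·1) = (6, 5)
w2 = Bw1 = (1·6 + 6·5; (-3)·6 + 5·5) = (36, 7)
Bw2 = (78, -73)
w2·Bw2 = 2297; w2·w2 = 1345; μ ≈ 2297/1345 = 1.708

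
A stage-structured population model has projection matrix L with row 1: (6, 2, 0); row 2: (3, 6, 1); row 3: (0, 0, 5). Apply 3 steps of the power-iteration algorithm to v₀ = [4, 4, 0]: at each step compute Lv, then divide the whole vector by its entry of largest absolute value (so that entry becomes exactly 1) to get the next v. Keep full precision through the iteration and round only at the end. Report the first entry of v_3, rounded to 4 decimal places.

0.8288

Lv0 = (32.00000, 36.00000, 0.00000); divide by 36.00000 → v1 = (0.88889, 1.00000, 0.00000)
Lv1 = (7.33333, 8.66667, 0.00000); divide by 8.66667 → v2 = (0.84615, 1.00000, 0.00000)
Lv2 = (7.07692, 8.53846, 0.00000); divide by 8.53846 → v3 = (0.82883, 1.00000, 0.00000)
Requested entry of v3: 2208/2664 = 0.8288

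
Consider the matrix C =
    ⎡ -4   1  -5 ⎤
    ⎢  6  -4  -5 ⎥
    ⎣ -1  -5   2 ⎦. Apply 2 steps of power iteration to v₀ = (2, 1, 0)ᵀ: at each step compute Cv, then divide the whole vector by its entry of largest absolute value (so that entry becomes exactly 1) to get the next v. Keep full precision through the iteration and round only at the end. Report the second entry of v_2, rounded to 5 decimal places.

-0.54930

Cv0 = (-7.000000, 8.000000, -7.000000); divide by 8.000000 → v1 = (-0.875000, 1.000000, -0.875000)
Cv1 = (8.875000, -4.875000, -5.875000); divide by 8.875000 → v2 = (1.000000, -0.549296, -0.661972)
Requested entry of v2: -39/71 = -0.54930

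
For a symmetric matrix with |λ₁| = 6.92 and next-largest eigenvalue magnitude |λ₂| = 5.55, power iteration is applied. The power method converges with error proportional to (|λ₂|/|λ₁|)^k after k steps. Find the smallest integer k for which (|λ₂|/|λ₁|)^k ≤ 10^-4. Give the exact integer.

42

|λ₂/λ₁| = 5.55/6.92 = 0.80202
Need k ≥ ln(10^-4) / ln(0.80202) = -9.2103 / -0.2206 ≈ 41.748
Smallest integer k satisfying the bound: 42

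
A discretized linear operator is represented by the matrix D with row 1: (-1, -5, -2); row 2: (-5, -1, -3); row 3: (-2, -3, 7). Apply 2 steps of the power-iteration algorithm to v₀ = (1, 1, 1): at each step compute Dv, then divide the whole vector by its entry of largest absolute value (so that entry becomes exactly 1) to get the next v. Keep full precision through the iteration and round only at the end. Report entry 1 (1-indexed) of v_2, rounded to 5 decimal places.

0.85965

Dv0 = (-8.000000, -9.000000, 2.000000); divide by -9.000000 → v1 = (0.888889, 1.000000, -0.222222)
Dv1 = (-5.444444, -4.777778, -6.333333); divide by -6.333333 → v2 = (0.859649, 0.754386, 1.000000)
Requested entry of v2: 49/57 = 0.85965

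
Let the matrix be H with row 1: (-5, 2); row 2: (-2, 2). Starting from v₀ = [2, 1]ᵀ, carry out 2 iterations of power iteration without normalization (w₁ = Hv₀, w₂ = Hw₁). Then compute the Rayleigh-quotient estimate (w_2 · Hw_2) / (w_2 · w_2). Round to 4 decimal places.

w1 = Hv₀ = ((-5)·2 + 2·1; (-2)·2 + 2·1) = (-8, -2)
w2 = Hw1 = ((-5)·(-8) + 2·(-2); (-2)·(-8) + 2·(-2)) = (36, 12)
Hw2 = (-156, -48)
w2·Hw2 = 36·(-156) + 12·(-48) = -6192; w2·w2 = 36·36 + 12·12 = 1440
λ ≈ -6192/1440 = -4.3000

-4.3000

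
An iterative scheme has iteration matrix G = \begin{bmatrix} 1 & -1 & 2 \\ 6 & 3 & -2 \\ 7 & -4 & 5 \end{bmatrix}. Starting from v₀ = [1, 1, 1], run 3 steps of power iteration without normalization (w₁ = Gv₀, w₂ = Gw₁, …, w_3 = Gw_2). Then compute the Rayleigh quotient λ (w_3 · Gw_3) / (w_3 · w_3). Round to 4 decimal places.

5.0535

w1 = Gv₀ = (2, 7, 8)
w2 = Gw1 = (11, 17, 26)
w3 = Gw2 = (46, 65, 139)
Gw3 = (259, 193, 757)
w3·Gw3 = 46·259 + 65·193 + 139·757 = 129682; w3·w3 = 46·46 + 65·65 + 139·139 = 25662
λ ≈ 129682/25662 = 5.0535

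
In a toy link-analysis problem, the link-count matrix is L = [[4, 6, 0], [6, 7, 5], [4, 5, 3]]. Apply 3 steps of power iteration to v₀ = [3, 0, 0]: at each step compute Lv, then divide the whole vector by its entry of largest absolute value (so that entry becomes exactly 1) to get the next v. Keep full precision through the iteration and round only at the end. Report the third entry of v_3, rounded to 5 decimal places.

0.67442

Lv0 = (12.000000, 18.000000, 12.000000); divide by 18.000000 → v1 = (0.666667, 1.000000, 0.666667)
Lv1 = (8.666667, 14.333333, 9.666667); divide by 14.333333 → v2 = (0.604651, 1.000000, 0.674419)
Lv2 = (8.418605, 14.000000, 9.441860); divide by 14.000000 → v3 = (0.601329, 1.000000, 0.674419)
Requested entry of v3: 2436/3612 = 0.67442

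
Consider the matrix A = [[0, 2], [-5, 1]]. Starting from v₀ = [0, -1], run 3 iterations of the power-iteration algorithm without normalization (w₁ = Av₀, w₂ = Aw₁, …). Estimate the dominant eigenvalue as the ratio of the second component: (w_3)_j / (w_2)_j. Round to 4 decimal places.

w1 = Av₀ = (0·0 + 2·(-1); (-5)·0 + 1·(-1)) = (-2, -1)
w2 = Aw1 = (0·(-2) + 2·(-1); (-5)·(-2) + 1·(-1)) = (-2, 9)
w3 = Aw2 = (18, 19)
Ratio at component: 19 / 9 = 2.1111

2.1111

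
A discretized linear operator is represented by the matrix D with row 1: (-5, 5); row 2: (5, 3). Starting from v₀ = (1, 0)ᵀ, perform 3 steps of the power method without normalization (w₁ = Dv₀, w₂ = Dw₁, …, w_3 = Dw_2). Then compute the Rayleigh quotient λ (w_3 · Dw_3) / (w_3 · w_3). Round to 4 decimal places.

λ ≈ -6.9711

w1 = Dv₀ = ((-5)·1 + 5·0; 5·1 + 3·0) = (-5, 5)
w2 = Dw1 = ((-5)·(-5) + 5·5; 5·(-5) + 3·5) = (50, -10)
w3 = Dw2 = (-300, 220)
Dw3 = (2600, -840)
w3·Dw3 = (-300)·2600 + 220·(-840) = -964800; w3·w3 = (-300)·(-300) + 220·220 = 138400
λ ≈ -964800/138400 = -6.9711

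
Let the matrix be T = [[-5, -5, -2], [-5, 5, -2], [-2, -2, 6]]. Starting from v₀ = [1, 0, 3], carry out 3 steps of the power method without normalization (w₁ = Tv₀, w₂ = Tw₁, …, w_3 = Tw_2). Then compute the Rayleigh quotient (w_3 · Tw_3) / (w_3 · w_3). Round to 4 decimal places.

3.4984

w1 = Tv₀ = (-11, -11, 16)
w2 = Tw1 = (78, -32, 140)
w3 = Tw2 = (-510, -830, 748)
Tw3 = (5204, -3096, 7168)
w3·Tw3 = (-510)·5204 + (-830)·(-3096) + 748·7168 = 5277304; w3·w3 = (-510)·(-510) + (-830)·(-830) + 748·748 = 1508504
λ ≈ 5277304/1508504 = 3.4984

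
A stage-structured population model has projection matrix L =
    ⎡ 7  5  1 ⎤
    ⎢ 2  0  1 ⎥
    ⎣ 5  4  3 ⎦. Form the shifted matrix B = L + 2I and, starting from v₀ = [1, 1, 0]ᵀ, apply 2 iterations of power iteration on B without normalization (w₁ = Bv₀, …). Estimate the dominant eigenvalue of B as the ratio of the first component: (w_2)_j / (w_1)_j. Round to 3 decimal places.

11.071

B = L + 2I has rows (9, 5, 1); (2, 2, 1); (5, 4, 5)
w1 = Bv₀ = (9·1 + 5·1 + 1·0; 2·1 + 2·1 + 1·0; 5·1 + 4·1 + 5·0) = (14, 4, 9)
w2 = Bw1 = (9·14 + 5·4 + 1·9; 2·14 + 2·4 + 1·9; 5·14 + 4·4 + 5·9) = (155, 45, 131)
Ratio: 155/14 = 11.071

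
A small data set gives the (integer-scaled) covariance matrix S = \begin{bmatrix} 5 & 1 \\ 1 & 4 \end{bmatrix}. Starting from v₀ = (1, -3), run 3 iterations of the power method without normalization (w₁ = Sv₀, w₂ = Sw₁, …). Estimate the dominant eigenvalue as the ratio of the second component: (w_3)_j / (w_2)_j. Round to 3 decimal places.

w1 = Sv₀ = (5·1 + 1·(-3); 1·1 + 4·(-3)) = (2, -11)
w2 = Sw1 = (5·2 + 1·(-11); 1·2 + 4·(-11)) = (-1, -42)
w3 = Sw2 = (-47, -169)
Ratio at component: -169 / -42 = 4.024

4.024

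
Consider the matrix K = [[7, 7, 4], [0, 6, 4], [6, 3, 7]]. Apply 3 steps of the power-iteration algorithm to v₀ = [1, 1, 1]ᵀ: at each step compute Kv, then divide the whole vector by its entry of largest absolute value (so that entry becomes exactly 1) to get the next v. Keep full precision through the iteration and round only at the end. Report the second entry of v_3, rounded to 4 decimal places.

Kv0 = (18.00000, 10.00000, 16.00000); divide by 18.00000 → v1 = (1.00000, 0.55556, 0.88889)
Kv1 = (14.44444, 6.88889, 13.88889); divide by 14.44444 → v2 = (1.00000, 0.47692, 0.96154)
Kv2 = (14.18462, 6.70769, 14.16154); divide by 14.18462 → v3 = (1.00000, 0.47289, 0.99837)
Requested entry of v3: 1744/3688 = 0.4729

0.4729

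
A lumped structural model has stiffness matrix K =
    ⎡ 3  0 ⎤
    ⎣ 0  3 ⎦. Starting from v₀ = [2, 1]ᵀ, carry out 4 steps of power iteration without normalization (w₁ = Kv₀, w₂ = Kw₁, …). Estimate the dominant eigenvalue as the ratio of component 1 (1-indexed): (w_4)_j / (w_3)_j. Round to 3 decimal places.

3.000

w1 = Kv₀ = (6, 3)
w2 = Kw1 = (18, 9)
w3 = Kw2 = (54, 27)
w4 = Kw3 = (162, 81)
Ratio at component: 162 / 54 = 3.000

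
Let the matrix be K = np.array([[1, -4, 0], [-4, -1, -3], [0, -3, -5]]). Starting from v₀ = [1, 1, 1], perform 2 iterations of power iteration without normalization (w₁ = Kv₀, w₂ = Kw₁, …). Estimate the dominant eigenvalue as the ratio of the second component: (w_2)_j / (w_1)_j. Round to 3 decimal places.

λ ≈ -5.500

w1 = Kv₀ = (1·1 + (-4)·1 + 0·1; (-4)·1 + (-1)·1 + (-3)·1; 0·1 + (-3)·1 + (-5)·1) = (-3, -8, -8)
w2 = Kw1 = (1·(-3) + (-4)·(-8) + 0·(-8); (-4)·(-3) + (-1)·(-8) + (-3)·(-8); 0·(-3) + (-3)·(-8) + (-5)·(-8)) = (29, 44, 64)
Ratio at component: 44 / -8 = -5.500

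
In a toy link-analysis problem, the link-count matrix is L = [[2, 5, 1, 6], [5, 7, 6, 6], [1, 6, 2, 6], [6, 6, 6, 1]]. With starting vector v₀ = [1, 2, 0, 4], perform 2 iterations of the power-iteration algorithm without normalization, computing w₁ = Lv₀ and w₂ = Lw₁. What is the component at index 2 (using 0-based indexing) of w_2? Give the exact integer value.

500

w1 = Lv₀ = (36, 43, 37, 22)
w2 = Lw1 = (456, 835, 500, 718)
The requested component of w2 is 500.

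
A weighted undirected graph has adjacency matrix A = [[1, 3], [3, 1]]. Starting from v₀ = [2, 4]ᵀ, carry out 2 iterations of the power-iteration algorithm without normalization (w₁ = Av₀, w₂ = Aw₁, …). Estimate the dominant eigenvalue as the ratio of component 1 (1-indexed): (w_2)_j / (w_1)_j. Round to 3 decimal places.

λ ≈ 3.143

w1 = Av₀ = (1·2 + 3·4; 3·2 + 1·4) = (14, 10)
w2 = Aw1 = (1·14 + 3·10; 3·14 + 1·10) = (44, 52)
Ratio at component: 44 / 14 = 3.143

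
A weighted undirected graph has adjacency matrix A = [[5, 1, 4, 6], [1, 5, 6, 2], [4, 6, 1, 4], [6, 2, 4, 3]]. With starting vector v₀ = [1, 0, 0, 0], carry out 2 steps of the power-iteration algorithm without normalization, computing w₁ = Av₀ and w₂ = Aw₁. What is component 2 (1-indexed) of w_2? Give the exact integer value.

46

w1 = Av₀ = (5, 1, 4, 6)
w2 = Aw1 = (78, 46, 54, 66)
The requested component of w2 is 46.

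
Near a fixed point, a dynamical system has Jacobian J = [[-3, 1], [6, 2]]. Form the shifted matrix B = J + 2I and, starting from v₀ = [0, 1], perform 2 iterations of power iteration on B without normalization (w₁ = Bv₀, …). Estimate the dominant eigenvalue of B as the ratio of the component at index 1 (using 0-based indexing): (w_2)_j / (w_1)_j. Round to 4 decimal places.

5.5000

B = J + 2I has rows (-1, 1); (6, 4)
w1 = Bv₀ = (1, 4)
w2 = Bw1 = (3, 22)
Ratio: 22/4 = 5.5000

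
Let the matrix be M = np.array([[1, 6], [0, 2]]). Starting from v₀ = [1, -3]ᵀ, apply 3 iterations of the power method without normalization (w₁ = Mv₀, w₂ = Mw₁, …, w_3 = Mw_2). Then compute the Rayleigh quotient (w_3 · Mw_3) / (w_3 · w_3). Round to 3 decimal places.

w1 = Mv₀ = (1·1 + 6·(-3); 0·1 + 2·(-3)) = (-17, -6)
w2 = Mw1 = (1·(-17) + 6·(-6); 0·(-17) + 2·(-6)) = (-53, -12)
w3 = Mw2 = (-125, -24)
Mw3 = (-269, -48)
w3·Mw3 = (-125)·(-269) + (-24)·(-48) = 34777; w3·w3 = (-125)·(-125) + (-24)·(-24) = 16201
λ ≈ 34777/16201 = 2.147

λ ≈ 2.147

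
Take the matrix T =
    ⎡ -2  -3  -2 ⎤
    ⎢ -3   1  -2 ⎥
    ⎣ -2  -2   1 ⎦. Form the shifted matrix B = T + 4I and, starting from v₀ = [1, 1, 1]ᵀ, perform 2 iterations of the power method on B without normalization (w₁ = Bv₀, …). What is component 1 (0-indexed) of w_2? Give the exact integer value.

7

B = T + 4I has rows (2, -3, -2); (-3, 5, -2); (-2, -2, 5)
w1 = Bv₀ = (-3, 0, 1)
w2 = Bw1 = (-8, 7, 11)
Requested component of w2: 7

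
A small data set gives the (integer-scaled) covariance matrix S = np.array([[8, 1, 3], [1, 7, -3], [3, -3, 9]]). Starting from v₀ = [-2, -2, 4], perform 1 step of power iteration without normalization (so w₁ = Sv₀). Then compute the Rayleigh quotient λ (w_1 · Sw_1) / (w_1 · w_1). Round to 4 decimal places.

w1 = Sv₀ = (8·(-2) + 1·(-2) + 3·4; 1·(-2) + 7·(-2) + (-3)·4; 3·(-2) + (-3)·(-2) + 9·4) = (-6, -28, 36)
Sw1 = (32, -310, 390)
w1·Sw1 = (-6)·32 + (-28)·(-310) + 36·390 = 22528; w1·w1 = (-6)·(-6) + (-28)·(-28) + 36·36 = 2116
λ ≈ 22528/2116 = 10.6465

10.6465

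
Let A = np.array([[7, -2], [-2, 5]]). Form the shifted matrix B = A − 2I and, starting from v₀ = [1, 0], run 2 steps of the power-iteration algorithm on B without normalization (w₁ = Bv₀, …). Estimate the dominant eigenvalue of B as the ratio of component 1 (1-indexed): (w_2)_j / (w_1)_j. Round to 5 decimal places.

5.80000

B = A − 2I has rows (5, -2); (-2, 3)
w1 = Bv₀ = (5·1 + (-2)·0; (-2)·1 + 3·0) = (5, -2)
w2 = Bw1 = (5·5 + (-2)·(-2); (-2)·5 + 3·(-2)) = (29, -16)
Ratio: 29/5 = 5.80000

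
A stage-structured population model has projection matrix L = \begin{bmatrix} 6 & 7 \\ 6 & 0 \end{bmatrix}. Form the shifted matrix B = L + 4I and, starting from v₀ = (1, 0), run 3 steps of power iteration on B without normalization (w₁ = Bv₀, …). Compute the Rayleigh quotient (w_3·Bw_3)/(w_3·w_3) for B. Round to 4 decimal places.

B = L + 4I has rows (10, 7); (6, 4)
w1 = Bv₀ = (10·1 + 7·0; 6·1 + 4·0) = (10, 6)
w2 = Bw1 = (10·10 + 7·6; 6·10 + 4·6) = (142, 84)
w3 = Bw2 = (2008, 1188)
Bw3 = (28396, 16800)
w3·Bw3 = 76977568; w3·w3 = 5443408; μ ≈ 76977568/5443408 = 14.1414

μ ≈ 14.1414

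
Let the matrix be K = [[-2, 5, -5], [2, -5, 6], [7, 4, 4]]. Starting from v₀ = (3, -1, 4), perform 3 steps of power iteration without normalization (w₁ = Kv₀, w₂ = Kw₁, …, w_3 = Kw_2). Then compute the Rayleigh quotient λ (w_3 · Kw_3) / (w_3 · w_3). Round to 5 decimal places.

λ ≈ -1.28510

w1 = Kv₀ = ((-2)·3 + 5·(-1) + (-5)·4; 2·3 + (-5)·(-1) + 6·4; 7·3 + 4·(-1) + 4·4) = (-31, 35, 33)
w2 = Kw1 = ((-2)·(-31) + 5·35 + (-5)·33; 2·(-31) + (-5)·35 + 6·33; 7·(-31) + 4·35 + 4·33) = (72, -39, 55)
w3 = Kw2 = (-614, 669, 568)
Kw3 = (1733, -1165, 650)
w3·Kw3 = (-614)·1733 + 669·(-1165) + 568·650 = -1474247; w3·w3 = (-614)·(-614) + 669·669 + 568·568 = 1147181
λ ≈ -1474247/1147181 = -1.28510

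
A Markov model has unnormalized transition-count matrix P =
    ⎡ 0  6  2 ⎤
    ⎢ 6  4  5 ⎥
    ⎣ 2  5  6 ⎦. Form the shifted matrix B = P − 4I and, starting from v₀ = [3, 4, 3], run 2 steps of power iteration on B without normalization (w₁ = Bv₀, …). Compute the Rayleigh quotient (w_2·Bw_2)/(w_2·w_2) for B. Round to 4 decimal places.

B = P − 4I has rows (-4, 6, 2); (6, 0, 5); (2, 5, 2)
w1 = Bv₀ = ((-4)·3 + 6·4 + 2·3; 6·3 + 0·4 + 5·3; 2·3 + 5·4 + 2·3) = (18, 33, 32)
w2 = Bw1 = ((-4)·18 + 6·33 + 2·32; 6·18 + 0·33 + 5·32; 2·18 + 5·33 + 2·32) = (190, 268, 265)
Bw2 = (1378, 2465, 2250)
w2·Bw2 = 1518690; w2·w2 = 178149; μ ≈ 1518690/178149 = 8.5248

μ ≈ 8.5248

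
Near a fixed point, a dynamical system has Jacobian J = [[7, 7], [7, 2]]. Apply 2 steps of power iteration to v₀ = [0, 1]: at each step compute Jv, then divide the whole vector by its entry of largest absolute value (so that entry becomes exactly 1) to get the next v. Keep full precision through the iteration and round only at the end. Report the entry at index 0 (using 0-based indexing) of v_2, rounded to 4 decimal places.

1.0000

Jv0 = (7.00000, 2.00000); divide by 7.00000 → v1 = (1.00000, 0.28571)
Jv1 = (9.00000, 7.57143); divide by 9.00000 → v2 = (1.00000, 0.84127)
Requested entry of v2: 63/63 = 1.0000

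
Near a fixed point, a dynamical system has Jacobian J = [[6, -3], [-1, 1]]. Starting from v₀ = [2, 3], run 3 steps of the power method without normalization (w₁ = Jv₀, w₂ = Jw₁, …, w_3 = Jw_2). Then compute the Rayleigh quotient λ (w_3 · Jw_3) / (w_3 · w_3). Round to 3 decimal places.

w1 = Jv₀ = (6·2 + (-3)·3; (-1)·2 + 1·3) = (3, 1)
w2 = Jw1 = (6·3 + (-3)·1; (-1)·3 + 1·1) = (15, -2)
w3 = Jw2 = (96, -17)
Jw3 = (627, -113)
w3·Jw3 = 96·627 + (-17)·(-113) = 62113; w3·w3 = 96·96 + (-17)·(-17) = 9505
λ ≈ 62113/9505 = 6.535

λ ≈ 6.535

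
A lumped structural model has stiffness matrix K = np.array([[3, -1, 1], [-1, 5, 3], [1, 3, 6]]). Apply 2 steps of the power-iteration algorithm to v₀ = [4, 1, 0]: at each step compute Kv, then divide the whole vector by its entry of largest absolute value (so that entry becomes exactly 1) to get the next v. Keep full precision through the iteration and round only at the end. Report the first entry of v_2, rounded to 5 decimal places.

Kv0 = (11.000000, 1.000000, 7.000000); divide by 11.000000 → v1 = (1.000000, 0.090909, 0.636364)
Kv1 = (3.545455, 1.363636, 5.090909); divide by 5.090909 → v2 = (0.696429, 0.267857, 1.000000)
Requested entry of v2: 39/56 = 0.69643

0.69643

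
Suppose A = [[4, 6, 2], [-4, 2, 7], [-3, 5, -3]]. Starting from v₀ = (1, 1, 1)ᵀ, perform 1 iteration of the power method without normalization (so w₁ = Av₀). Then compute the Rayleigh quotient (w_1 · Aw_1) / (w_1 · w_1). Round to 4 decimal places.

w1 = Av₀ = (4·1 + 6·1 + 2·1; (-4)·1 + 2·1 + 7·1; (-3)·1 + 5·1 + (-3)·1) = (12, 5, -1)
Aw1 = (76, -45, -8)
w1·Aw1 = 12·76 + 5·(-45) + (-1)·(-8) = 695; w1·w1 = 12·12 + 5·5 + (-1)·(-1) = 170
λ ≈ 695/170 = 4.0882

4.0882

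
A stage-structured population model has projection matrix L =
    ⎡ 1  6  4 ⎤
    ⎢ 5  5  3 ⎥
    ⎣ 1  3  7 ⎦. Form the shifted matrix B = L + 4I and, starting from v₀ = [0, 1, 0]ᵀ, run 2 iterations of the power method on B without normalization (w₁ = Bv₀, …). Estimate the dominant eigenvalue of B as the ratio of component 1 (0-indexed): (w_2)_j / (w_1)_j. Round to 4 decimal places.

B = L + 4I has rows (5, 6, 4); (5, 9, 3); (1, 3, 11)
w1 = Bv₀ = (6, 9, 3)
w2 = Bw1 = (96, 120, 66)
Ratio: 120/9 = 13.3333

13.3333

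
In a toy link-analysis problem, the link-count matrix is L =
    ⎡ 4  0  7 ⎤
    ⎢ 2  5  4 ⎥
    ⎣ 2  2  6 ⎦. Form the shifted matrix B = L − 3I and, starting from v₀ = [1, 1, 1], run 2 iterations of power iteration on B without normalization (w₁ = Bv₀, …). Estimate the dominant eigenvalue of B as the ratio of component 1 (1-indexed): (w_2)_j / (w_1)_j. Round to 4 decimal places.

7.1250

B = L − 3I has rows (1, 0, 7); (2, 2, 4); (2, 2, 3)
w1 = Bv₀ = (1·1 + 0·1 + 7·1; 2·1 + 2·1 + 4·1; 2·1 + 2·1 + 3·1) = (8, 8, 7)
w2 = Bw1 = (1·8 + 0·8 + 7·7; 2·8 + 2·8 + 4·7; 2·8 + 2·8 + 3·7) = (57, 60, 53)
Ratio: 57/8 = 7.1250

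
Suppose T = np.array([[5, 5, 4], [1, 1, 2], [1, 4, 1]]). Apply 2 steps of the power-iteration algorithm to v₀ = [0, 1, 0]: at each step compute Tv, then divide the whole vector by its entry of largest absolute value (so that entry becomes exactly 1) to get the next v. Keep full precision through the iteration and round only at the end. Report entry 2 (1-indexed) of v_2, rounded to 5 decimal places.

Tv0 = (5.000000, 1.000000, 4.000000); divide by 5.000000 → v1 = (1.000000, 0.200000, 0.800000)
Tv1 = (9.200000, 2.800000, 2.600000); divide by 9.200000 → v2 = (1.000000, 0.304348, 0.282609)
Requested entry of v2: 14/46 = 0.30435

0.30435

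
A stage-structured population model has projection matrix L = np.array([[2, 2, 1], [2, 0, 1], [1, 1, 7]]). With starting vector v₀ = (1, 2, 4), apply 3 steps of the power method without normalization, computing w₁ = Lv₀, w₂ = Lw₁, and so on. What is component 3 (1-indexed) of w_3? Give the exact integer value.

w1 = Lv₀ = (2·1 + 2·2 + 1·4; 2·1 + 0·2 + 1·4; 1·1 + 1·2 + 7·4) = (10, 6, 31)
w2 = Lw1 = (2·10 + 2·6 + 1·31; 2·10 + 0·6 + 1·31; 1·10 + 1·6 + 7·31) = (63, 51, 233)
w3 = Lw2 = (461, 359, 1745)
The requested component of w3 is 1745.

1745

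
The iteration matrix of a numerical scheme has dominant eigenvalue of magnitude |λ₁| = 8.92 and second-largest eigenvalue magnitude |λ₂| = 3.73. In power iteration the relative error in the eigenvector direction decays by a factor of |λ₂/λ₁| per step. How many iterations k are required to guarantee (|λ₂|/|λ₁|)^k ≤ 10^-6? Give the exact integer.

16

|λ₂/λ₁| = 3.73/8.92 = 0.41816
Need k ≥ ln(10^-6) / ln(0.41816) = -13.8155 / -0.8719 ≈ 15.846
Smallest integer k satisfying the bound: 16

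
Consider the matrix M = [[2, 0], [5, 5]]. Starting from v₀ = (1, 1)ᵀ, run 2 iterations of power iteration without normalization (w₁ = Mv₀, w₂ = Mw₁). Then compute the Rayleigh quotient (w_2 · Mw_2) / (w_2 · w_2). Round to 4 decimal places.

λ ≈ 5.3186

w1 = Mv₀ = (2·1 + 0·1; 5·1 + 5·1) = (2, 10)
w2 = Mw1 = (2·2 + 0·10; 5·2 + 5·10) = (4, 60)
Mw2 = (8, 320)
w2·Mw2 = 4·8 + 60·320 = 19232; w2·w2 = 4·4 + 60·60 = 3616
λ ≈ 19232/3616 = 5.3186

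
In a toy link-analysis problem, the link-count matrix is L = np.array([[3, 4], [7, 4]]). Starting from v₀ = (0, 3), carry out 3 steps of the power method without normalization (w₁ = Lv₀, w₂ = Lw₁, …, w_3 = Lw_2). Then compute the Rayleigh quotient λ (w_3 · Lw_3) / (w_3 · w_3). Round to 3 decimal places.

8.837

w1 = Lv₀ = (12, 12)
w2 = Lw1 = (84, 132)
w3 = Lw2 = (780, 1116)
Lw3 = (6804, 9924)
w3·Lw3 = 780·6804 + 1116·9924 = 16382304; w3·w3 = 780·780 + 1116·1116 = 1853856
λ ≈ 16382304/1853856 = 8.837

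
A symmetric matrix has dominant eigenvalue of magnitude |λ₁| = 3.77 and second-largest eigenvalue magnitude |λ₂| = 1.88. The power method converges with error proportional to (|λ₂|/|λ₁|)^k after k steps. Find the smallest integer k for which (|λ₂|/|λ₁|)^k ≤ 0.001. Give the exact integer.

10

|λ₂/λ₁| = 1.88/3.77 = 0.49867
Need k ≥ ln(0.001) / ln(0.49867) = -6.9078 / -0.6958 ≈ 9.928
Smallest integer k satisfying the bound: 10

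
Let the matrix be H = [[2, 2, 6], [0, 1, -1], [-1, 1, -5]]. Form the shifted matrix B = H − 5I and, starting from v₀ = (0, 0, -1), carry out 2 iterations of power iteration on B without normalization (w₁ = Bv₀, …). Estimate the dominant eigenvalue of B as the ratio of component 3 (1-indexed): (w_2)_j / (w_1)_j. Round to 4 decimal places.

-9.3000

B = H − 5I has rows (-3, 2, 6); (0, -4, -1); (-1, 1, -10)
w1 = Bv₀ = ((-3)·0 + 2·0 + 6·(-1); 0·0 + (-4)·0 + (-1)·(-1); (-1)·0 + 1·0 + (-10)·(-1)) = (-6, 1, 10)
w2 = Bw1 = ((-3)·(-6) + 2·1 + 6·10; 0·(-6) + (-4)·1 + (-1)·10; (-1)·(-6) + 1·1 + (-10)·10) = (80, -14, -93)
Ratio: -93/10 = -9.3000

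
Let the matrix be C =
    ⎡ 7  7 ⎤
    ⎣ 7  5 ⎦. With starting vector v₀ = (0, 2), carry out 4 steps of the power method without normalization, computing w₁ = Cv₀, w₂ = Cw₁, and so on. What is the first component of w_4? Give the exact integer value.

w1 = Cv₀ = (7·0 + 7·2; 7·0 + 5·2) = (14, 10)
w2 = Cw1 = (7·14 + 7·10; 7·14 + 5·10) = (168, 148)
w3 = Cw2 = (2212, 1916)
w4 = Cw3 = (28896, 25064)
The requested component of w4 is 28896.

28896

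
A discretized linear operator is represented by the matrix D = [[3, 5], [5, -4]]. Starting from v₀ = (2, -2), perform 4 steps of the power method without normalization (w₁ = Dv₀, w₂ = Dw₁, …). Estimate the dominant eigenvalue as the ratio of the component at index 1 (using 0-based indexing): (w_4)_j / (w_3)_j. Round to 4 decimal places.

-5.4908

w1 = Dv₀ = (3·2 + 5·(-2); 5·2 + (-4)·(-2)) = (-4, 18)
w2 = Dw1 = (3·(-4) + 5·18; 5·(-4) + (-4)·18) = (78, -92)
w3 = Dw2 = (-226, 758)
w4 = Dw3 = (3112, -4162)
Ratio at component: -4162 / 758 = -5.4908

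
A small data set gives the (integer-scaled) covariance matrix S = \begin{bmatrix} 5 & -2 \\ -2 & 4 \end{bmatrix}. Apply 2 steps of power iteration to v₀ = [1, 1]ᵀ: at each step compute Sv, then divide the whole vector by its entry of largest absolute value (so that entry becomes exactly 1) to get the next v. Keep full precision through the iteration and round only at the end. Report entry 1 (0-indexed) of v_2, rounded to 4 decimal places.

0.1818

Sv0 = (3.00000, 2.00000); divide by 3.00000 → v1 = (1.00000, 0.66667)
Sv1 = (3.66667, 0.66667); divide by 3.66667 → v2 = (1.00000, 0.18182)
Requested entry of v2: 2/11 = 0.1818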